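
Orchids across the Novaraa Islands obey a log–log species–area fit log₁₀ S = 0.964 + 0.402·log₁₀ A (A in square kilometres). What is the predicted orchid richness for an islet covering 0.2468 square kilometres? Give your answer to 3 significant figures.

S = 9.204 × 0.2468^0.402
ln S = ln 9.204 + 0.402 × ln 0.2468 = 2.2197 + 0.402 × -1.3992 = 1.6572
S = e^1.6572 ≈ 5.245

5.24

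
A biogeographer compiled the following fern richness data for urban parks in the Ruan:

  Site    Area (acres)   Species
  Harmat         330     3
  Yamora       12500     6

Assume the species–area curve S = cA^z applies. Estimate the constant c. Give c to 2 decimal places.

z = ln(S₂/S₁) / ln(A₂/A₁) = ln(6/3) / ln(12500/330) = 0.6931 / 3.6344 = 0.1907
c = S₁ / A₁^z = 3 / 330^0.1907 = 3 / 3.022 = 0.9926

0.99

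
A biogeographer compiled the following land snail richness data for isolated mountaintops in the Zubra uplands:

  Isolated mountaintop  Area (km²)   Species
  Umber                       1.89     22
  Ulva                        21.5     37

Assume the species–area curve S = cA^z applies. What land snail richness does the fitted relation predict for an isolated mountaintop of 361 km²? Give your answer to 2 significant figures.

z = ln(37/22) / ln(21.5/1.89) = 0.5199 / 2.4315 = 0.2138
c = 22 / 1.89^0.2138 = 22 / 1.146 = 19.2
S₃ = 19.2 × 361^0.2138 = 19.2 × 3.522 ≈ 67.63

68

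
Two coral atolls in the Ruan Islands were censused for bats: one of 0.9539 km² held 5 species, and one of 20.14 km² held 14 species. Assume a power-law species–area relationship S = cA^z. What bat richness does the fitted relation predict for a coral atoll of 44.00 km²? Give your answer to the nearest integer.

18

z = ln(14/5) / ln(20.14/0.9539) = 1.0296 / 3.0499 = 0.3376
c = 5 / 0.9539^0.3376 = 5 / 0.9842 = 5.08
S₃ = 5.08 × 44^0.3376 = 5.08 × 3.588 ≈ 18.23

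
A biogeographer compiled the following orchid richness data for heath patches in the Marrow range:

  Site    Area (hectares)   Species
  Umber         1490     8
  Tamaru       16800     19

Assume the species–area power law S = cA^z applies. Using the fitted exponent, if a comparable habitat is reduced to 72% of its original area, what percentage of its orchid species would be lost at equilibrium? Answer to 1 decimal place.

z = ln(19/8) / ln(16800/1490) = 0.8650 / 2.4226 = 0.3571
S_new/S_old = (A_new/A_old)^z = 0.72^0.3571 = exp(0.3571 × -0.3285) = 0.8893
Fraction lost = 1 − 0.8893 = 0.1107

11.1%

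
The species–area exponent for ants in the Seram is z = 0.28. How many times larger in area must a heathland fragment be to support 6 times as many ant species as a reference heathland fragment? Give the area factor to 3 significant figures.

601

(A₂/A₁)^0.28 = 6, so A₂/A₁ = 6^(1/0.28) = 6^3.571
ln(A₂/A₁) = ln 6 / 0.28 = 1.7918 / 0.28 = 6.3991
A₂/A₁ = e^6.3991 ≈ 601.3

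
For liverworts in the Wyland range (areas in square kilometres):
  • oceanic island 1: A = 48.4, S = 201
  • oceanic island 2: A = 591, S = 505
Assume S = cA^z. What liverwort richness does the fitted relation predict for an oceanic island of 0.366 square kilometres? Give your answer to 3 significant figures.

z = ln(505/201) / ln(591/48.4) = 0.9213 / 2.5023 = 0.3682
c = 201 / 48.4^0.3682 = 201 / 4.172 = 48.18
S₃ = 48.18 × 0.366^0.3682 = 48.18 × 0.6907 ≈ 33.28

33.3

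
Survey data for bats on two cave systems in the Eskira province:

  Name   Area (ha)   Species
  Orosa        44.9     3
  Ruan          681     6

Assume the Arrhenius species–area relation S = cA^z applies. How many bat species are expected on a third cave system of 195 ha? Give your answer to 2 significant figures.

4.4

z = ln(6/3) / ln(681/44.9) = 0.6931 / 2.7191 = 0.2549
c = 3 / 44.9^0.2549 = 3 / 2.637 = 1.137
S₃ = 1.137 × 195^0.2549 = 1.137 × 3.835 ≈ 4.362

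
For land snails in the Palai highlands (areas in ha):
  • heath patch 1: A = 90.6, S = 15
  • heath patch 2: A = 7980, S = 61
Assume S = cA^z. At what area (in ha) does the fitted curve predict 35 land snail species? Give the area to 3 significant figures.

z = ln(61/15) / ln(7980/90.6) = 1.4028 / 4.4782 = 0.3133
c = 15 / 90.6^0.3133 = 15 / 4.103 = 3.656
A = (35/3.656)^(1/0.3133) ⇒ ln A = ln(9.573)/0.3133 = 7.2113
A = e^7.2113 ≈ 1355 ha

1350 ha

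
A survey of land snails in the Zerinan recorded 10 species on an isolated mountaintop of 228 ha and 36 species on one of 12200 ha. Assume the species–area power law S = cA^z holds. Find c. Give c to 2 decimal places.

z = ln(S₂/S₁) / ln(A₂/A₁) = ln(36/10) / ln(12200/228) = 1.2809 / 3.9798 = 0.3219
c = S₁ / A₁^z = 10 / 228^0.3219 = 10 / 5.74 = 1.742

1.74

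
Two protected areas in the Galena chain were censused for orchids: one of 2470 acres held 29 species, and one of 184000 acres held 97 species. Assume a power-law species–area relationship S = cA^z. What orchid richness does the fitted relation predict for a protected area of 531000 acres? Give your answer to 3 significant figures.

z = ln(97/29) / ln(184000/2470) = 1.2074 / 4.3107 = 0.2801
c = 29 / 2470^0.2801 = 29 / 8.918 = 3.252
S₃ = 3.252 × 531000^0.2801 = 3.252 × 40.14 ≈ 130.5

131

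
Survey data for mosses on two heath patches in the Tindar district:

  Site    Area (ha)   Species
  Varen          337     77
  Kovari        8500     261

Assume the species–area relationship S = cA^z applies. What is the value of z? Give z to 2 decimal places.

0.38

Taking logs: ln S = ln c + z ln A, so z = (ln S₂ − ln S₁)/(ln A₂ − ln A₁).
z = ln(261/77) / ln(8500/337) = ln(3.39) / ln(25.22) = 1.2207 / 3.2277 = 0.3782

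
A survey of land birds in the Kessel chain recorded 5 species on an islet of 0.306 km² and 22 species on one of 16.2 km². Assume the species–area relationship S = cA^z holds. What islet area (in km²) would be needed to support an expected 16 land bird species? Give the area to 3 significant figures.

6.90 km²

z = ln(22/5) / ln(16.2/0.306) = 1.4816 / 3.9692 = 0.3733
c = 5 / 0.306^0.3733 = 5 / 0.6427 = 7.779
A = (16/7.779)^(1/0.3733) ⇒ ln A = ln(2.057)/0.3733 = 1.9319
A = e^1.9319 ≈ 6.902 km²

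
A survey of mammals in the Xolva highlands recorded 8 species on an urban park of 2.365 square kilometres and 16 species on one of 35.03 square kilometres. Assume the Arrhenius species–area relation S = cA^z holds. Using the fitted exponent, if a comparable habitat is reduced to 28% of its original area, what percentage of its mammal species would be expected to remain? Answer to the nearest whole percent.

72%

z = ln(16/8) / ln(35.03/2.365) = 0.6931 / 2.6954 = 0.2572
S_new/S_old = (A_new/A_old)^z = 0.28^0.2572 = exp(0.2572 × -1.2730) = 0.7208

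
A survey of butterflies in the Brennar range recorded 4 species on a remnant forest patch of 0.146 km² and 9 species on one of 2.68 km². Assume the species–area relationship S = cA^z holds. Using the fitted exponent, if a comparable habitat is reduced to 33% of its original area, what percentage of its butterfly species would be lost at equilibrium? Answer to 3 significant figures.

z = ln(9/4) / ln(2.68/0.146) = 0.8109 / 2.9100 = 0.2787
S_new/S_old = (A_new/A_old)^z = 0.33^0.2787 = exp(0.2787 × -1.1087) = 0.7342
Fraction lost = 1 − 0.7342 = 0.2658

26.6%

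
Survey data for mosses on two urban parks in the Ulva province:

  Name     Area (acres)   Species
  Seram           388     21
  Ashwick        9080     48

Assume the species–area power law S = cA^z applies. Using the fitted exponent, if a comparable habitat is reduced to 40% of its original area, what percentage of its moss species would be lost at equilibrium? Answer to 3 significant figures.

21.4%

z = ln(48/21) / ln(9080/388) = 0.8267 / 3.1528 = 0.2622
S_new/S_old = (A_new/A_old)^z = 0.4^0.2622 = exp(0.2622 × -0.9163) = 0.7864
Fraction lost = 1 − 0.7864 = 0.2136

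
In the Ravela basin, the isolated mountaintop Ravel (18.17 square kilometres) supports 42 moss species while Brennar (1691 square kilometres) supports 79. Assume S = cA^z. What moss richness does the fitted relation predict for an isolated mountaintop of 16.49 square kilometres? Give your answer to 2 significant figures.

41

z = ln(79/42) / ln(1691/18.17) = 0.6318 / 4.5333 = 0.1394
c = 42 / 18.17^0.1394 = 42 / 1.498 = 28.04
S₃ = 28.04 × 16.49^0.1394 = 28.04 × 1.478 ≈ 41.44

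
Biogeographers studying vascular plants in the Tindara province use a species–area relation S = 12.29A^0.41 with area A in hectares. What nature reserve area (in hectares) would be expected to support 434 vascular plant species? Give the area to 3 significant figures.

5960 hectares

434 = 12.29 × A^0.41  ⇒  A^0.41 = 434/12.29 = 35.31
ln A = ln(35.31) / 0.41 = 3.5643 / 0.41 = 8.6933
A = e^8.6933 ≈ 5963 hectares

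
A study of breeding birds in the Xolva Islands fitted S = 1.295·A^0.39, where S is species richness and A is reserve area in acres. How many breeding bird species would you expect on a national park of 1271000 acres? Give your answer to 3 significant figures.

311

S = 1.295 × 1271000^0.39
ln S = ln 1.295 + 0.39 × ln 1271000 = 0.2585 + 0.39 × 14.0553 = 5.7401
S = e^5.7401 ≈ 311.1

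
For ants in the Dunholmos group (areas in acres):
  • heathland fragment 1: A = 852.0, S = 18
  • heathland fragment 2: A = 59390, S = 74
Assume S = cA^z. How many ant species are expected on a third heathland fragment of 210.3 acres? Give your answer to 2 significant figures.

z = ln(74/18) / ln(59390/852) = 1.4137 / 4.2443 = 0.3331
c = 18 / 852^0.3331 = 18 / 9.464 = 1.902
S₃ = 1.902 × 210.3^0.3331 = 1.902 × 5.939 ≈ 11.3

11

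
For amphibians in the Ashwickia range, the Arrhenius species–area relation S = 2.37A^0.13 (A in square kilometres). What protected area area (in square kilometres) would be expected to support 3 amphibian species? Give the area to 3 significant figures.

3 = 2.37 × A^0.13  ⇒  A^0.13 = 3/2.37 = 1.266
ln A = ln(1.266) / 0.13 = 0.2357 / 0.13 = 1.8132
A = e^1.8132 ≈ 6.13 square kilometres

6.13 square kilometres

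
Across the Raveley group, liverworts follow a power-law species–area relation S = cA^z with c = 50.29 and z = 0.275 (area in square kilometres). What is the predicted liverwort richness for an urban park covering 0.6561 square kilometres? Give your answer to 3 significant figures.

44.8

S = 50.29 × 0.6561^0.275
ln S = ln 50.29 + 0.275 × ln 0.6561 = 3.9178 + 0.275 × -0.4214 = 3.8019
S = e^3.8019 ≈ 44.79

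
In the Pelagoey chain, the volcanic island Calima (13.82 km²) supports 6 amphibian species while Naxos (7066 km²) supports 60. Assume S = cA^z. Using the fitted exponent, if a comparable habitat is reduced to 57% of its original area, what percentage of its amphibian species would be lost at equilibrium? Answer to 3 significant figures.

18.7%

z = ln(60/6) / ln(7066/13.82) = 2.3026 / 6.2369 = 0.3692
S_new/S_old = (A_new/A_old)^z = 0.57^0.3692 = exp(0.3692 × -0.5621) = 0.8126
Fraction lost = 1 − 0.8126 = 0.1874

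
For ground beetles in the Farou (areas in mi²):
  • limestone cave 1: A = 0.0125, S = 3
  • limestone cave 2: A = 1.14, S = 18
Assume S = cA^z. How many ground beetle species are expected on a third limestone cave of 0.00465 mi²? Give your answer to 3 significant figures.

2.03

z = ln(18/3) / ln(1.14/0.0125) = 1.7918 / 4.5131 = 0.3970
c = 3 / 0.0125^0.3970 = 3 / 0.1756 = 17.09
S₃ = 17.09 × 0.00465^0.3970 = 17.09 × 0.1186 ≈ 2.026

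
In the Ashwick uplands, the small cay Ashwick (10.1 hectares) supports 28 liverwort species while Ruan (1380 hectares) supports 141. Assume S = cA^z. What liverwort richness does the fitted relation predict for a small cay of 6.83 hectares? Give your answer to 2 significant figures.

z = ln(141/28) / ln(1380/10.1) = 1.6166 / 4.9173 = 0.3287
c = 28 / 10.1^0.3287 = 28 / 2.139 = 13.09
S₃ = 13.09 × 6.83^0.3287 = 13.09 × 1.881 ≈ 24.62

25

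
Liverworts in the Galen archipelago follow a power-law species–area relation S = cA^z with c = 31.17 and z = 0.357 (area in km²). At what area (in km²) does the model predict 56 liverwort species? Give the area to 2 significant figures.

56 = 31.17 × A^0.357  ⇒  A^0.357 = 56/31.17 = 1.797
ln A = ln(1.797) / 0.357 = 0.5859 / 0.357 = 1.6412
A = e^1.6412 ≈ 5.161 km²

5.2 km²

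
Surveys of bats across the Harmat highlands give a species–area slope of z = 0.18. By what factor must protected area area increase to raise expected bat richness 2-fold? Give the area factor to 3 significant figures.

(A₂/A₁)^0.18 = 2, so A₂/A₁ = 2^(1/0.18) = 2^5.556
ln(A₂/A₁) = ln 2 / 0.18 = 0.6931 / 0.18 = 3.8508
A₂/A₁ = e^3.8508 ≈ 47.03

47.0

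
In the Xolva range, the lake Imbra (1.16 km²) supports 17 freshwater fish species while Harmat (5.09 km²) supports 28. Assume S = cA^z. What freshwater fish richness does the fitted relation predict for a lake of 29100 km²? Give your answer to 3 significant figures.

z = ln(28/17) / ln(5.09/1.16) = 0.4990 / 1.4789 = 0.3374
c = 17 / 1.16^0.3374 = 17 / 1.051 = 16.17
S₃ = 16.17 × 29100^0.3374 = 16.17 × 32.08 ≈ 518.7

519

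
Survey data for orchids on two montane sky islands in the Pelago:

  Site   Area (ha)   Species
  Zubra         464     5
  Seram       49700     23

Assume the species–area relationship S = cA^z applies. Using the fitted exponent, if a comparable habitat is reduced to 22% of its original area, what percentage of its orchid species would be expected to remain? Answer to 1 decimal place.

z = ln(23/5) / ln(49700/464) = 1.5261 / 4.6739 = 0.3265
S_new/S_old = (A_new/A_old)^z = 0.22^0.3265 = exp(0.3265 × -1.5141) = 0.61

61.0%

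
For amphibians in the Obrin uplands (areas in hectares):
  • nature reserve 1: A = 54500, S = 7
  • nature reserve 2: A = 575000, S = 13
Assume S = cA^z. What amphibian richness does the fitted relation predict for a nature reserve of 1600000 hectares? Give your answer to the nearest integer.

17

z = ln(13/7) / ln(575000/54500) = 0.6190 / 2.3562 = 0.2627
c = 7 / 54500^0.2627 = 7 / 17.55 = 0.3987
S₃ = 0.3987 × 1600000^0.2627 = 0.3987 × 42.66 ≈ 17.01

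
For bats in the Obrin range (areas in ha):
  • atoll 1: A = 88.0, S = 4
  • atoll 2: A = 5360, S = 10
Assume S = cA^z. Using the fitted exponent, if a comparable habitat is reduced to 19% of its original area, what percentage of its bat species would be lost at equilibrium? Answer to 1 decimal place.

30.9%

z = ln(10/4) / ln(5360/88) = 0.9163 / 4.1094 = 0.2230
S_new/S_old = (A_new/A_old)^z = 0.19^0.2230 = exp(0.2230 × -1.6607) = 0.6905
Fraction lost = 1 − 0.6905 = 0.3095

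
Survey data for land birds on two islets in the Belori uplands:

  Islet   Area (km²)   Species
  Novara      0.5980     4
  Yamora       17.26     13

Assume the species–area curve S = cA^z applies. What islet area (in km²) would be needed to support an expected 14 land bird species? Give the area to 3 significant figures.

21.3 km²

z = ln(13/4) / ln(17.26/0.598) = 1.1787 / 3.3626 = 0.3505
c = 4 / 0.598^0.3505 = 4 / 0.8351 = 4.79
A = (14/4.79)^(1/0.3505) ⇒ ln A = ln(2.923)/0.3505 = 3.0598
A = e^3.0598 ≈ 21.32 km²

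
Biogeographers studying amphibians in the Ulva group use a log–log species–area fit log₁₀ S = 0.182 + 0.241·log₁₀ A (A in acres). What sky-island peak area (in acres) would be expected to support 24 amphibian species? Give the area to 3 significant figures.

24 = 1.521 × A^0.241  ⇒  A^0.241 = 24/1.521 = 15.78
ln A = ln(15.78) / 0.241 = 2.7590 / 0.241 = 11.4481
A = e^11.4481 ≈ 93720 acres

93700 acres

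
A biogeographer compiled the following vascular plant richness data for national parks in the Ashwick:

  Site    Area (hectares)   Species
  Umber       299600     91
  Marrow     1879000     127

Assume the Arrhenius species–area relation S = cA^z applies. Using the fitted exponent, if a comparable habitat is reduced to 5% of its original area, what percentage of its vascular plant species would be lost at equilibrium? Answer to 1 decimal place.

z = ln(127/91) / ln(1879000/299600) = 0.3333 / 1.8360 = 0.1815
S_new/S_old = (A_new/A_old)^z = 0.05^0.1815 = exp(0.1815 × -2.9957) = 0.5805
Fraction lost = 1 − 0.5805 = 0.4195

41.9%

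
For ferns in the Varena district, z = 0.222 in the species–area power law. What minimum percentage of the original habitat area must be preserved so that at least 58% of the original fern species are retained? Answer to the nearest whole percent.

9%

Need (A_new/A_old)^0.222 = 0.58, so A_new/A_old = 0.58^(1/0.222) = 0.58^4.505
ln(A_new/A_old) = ln 0.58 / 0.222 = -0.5447 / 0.222 = -2.4537
A_new/A_old = e^-2.4537 ≈ 0.08597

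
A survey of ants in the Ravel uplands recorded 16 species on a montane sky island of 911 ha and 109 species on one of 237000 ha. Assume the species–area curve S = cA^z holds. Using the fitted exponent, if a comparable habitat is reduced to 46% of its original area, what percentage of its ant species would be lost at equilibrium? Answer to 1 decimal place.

z = ln(109/16) / ln(237000/911) = 1.9188 / 5.5613 = 0.3450
S_new/S_old = (A_new/A_old)^z = 0.46^0.3450 = exp(0.3450 × -0.7765) = 0.765
Fraction lost = 1 − 0.765 = 0.235

23.5%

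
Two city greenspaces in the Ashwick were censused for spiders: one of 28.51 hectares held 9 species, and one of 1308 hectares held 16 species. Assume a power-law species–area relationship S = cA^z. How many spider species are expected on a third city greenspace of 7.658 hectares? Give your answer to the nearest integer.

z = ln(16/9) / ln(1308/28.51) = 0.5754 / 3.8260 = 0.1504
c = 9 / 28.51^0.1504 = 9 / 1.655 = 5.438
S₃ = 5.438 × 7.658^0.1504 = 5.438 × 1.358 ≈ 7.386

7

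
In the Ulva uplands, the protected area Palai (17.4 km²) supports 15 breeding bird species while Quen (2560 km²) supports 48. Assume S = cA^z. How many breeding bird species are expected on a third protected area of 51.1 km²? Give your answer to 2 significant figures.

19

z = ln(48/15) / ln(2560/17.4) = 1.1632 / 4.9913 = 0.2330
c = 15 / 17.4^0.2330 = 15 / 1.946 = 7.709
S₃ = 7.709 × 51.1^0.2330 = 7.709 × 2.501 ≈ 19.28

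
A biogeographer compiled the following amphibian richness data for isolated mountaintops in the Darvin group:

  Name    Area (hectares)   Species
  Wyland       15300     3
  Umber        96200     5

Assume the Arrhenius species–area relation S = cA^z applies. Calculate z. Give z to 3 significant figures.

Taking logs: ln S = ln c + z ln A, so z = (ln S₂ − ln S₁)/(ln A₂ − ln A₁).
z = ln(5/3) / ln(96200/15300) = ln(1.667) / ln(6.288) = 0.5108 / 1.8386 = 0.2778

0.278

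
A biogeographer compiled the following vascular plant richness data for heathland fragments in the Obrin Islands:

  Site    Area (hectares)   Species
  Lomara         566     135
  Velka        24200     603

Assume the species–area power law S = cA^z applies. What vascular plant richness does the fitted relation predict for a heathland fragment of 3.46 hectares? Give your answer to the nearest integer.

z = ln(603/135) / ln(24200/566) = 1.4966 / 3.7555 = 0.3985
c = 135 / 566^0.3985 = 135 / 12.5 = 10.8
S₃ = 10.8 × 3.46^0.3985 = 10.8 × 1.64 ≈ 17.71

18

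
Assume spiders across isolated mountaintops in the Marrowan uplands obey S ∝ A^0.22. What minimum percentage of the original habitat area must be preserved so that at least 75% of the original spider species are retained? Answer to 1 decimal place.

27.0%

Need (A_new/A_old)^0.22 = 0.75, so A_new/A_old = 0.75^(1/0.22) = 0.75^4.545
ln(A_new/A_old) = ln 0.75 / 0.22 = -0.2877 / 0.22 = -1.3076
A_new/A_old = e^-1.3076 ≈ 0.2705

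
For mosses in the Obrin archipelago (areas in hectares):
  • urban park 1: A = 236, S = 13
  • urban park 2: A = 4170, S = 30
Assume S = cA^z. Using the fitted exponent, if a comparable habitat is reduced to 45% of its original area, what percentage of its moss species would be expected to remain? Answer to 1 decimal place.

z = ln(30/13) / ln(4170/236) = 0.8362 / 2.8718 = 0.2912
S_new/S_old = (A_new/A_old)^z = 0.45^0.2912 = exp(0.2912 × -0.7985) = 0.7925

79.3%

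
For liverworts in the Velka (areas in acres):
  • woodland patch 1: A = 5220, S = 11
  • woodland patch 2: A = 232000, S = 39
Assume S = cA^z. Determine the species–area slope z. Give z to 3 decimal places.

Taking logs: ln S = ln c + z ln A, so z = (ln S₂ − ln S₁)/(ln A₂ − ln A₁).
z = ln(39/11) / ln(232000/5220) = ln(3.545) / ln(44.44) = 1.2657 / 3.7942 = 0.3336

0.334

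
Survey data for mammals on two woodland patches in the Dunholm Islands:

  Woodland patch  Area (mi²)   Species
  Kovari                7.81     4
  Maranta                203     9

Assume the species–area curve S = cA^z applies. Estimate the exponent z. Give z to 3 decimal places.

0.249

Taking logs: ln S = ln c + z ln A, so z = (ln S₂ − ln S₁)/(ln A₂ − ln A₁).
z = ln(9/4) / ln(203/7.81) = ln(2.25) / ln(25.99) = 0.8109 / 3.2578 = 0.2489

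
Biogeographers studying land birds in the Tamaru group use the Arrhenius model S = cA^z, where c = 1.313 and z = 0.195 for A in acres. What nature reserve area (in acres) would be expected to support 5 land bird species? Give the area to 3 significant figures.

5 = 1.313 × A^0.195  ⇒  A^0.195 = 5/1.313 = 3.808
ln A = ln(3.808) / 0.195 = 1.3371 / 0.195 = 6.8570
A = e^6.8570 ≈ 950.6 acres

951 acres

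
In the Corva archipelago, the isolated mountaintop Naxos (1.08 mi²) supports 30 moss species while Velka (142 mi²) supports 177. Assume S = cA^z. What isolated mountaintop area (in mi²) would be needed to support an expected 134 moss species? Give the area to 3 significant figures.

66.1 mi²

z = ln(177/30) / ln(142/1.08) = 1.7750 / 4.8789 = 0.3638
c = 30 / 1.08^0.3638 = 30 / 1.028 = 29.17
A = (134/29.17)^(1/0.3638) ⇒ ln A = ln(4.593)/0.3638 = 4.1908
A = e^4.1908 ≈ 66.08 mi²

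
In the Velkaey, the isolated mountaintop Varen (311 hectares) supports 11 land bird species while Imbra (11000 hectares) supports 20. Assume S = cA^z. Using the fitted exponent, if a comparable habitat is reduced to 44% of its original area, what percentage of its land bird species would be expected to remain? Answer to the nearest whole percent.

z = ln(20/11) / ln(11000/311) = 0.5978 / 3.5659 = 0.1677
S_new/S_old = (A_new/A_old)^z = 0.44^0.1677 = exp(0.1677 × -0.8210) = 0.8714

87%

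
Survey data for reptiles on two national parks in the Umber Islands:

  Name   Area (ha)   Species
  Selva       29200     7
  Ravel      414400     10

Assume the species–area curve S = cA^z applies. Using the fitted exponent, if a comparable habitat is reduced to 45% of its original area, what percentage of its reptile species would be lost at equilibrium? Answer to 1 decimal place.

10.2%

z = ln(10/7) / ln(414400/29200) = 0.3567 / 2.6527 = 0.1345
S_new/S_old = (A_new/A_old)^z = 0.45^0.1345 = exp(0.1345 × -0.7985) = 0.8982
Fraction lost = 1 − 0.8982 = 0.1018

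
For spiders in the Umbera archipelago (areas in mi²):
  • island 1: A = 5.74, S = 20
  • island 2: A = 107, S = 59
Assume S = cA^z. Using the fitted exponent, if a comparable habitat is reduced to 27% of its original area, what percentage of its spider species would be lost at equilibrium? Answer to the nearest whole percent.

z = ln(59/20) / ln(107/5.74) = 1.0818 / 2.9254 = 0.3698
S_new/S_old = (A_new/A_old)^z = 0.27^0.3698 = exp(0.3698 × -1.3093) = 0.6162
Fraction lost = 1 − 0.6162 = 0.3838

38%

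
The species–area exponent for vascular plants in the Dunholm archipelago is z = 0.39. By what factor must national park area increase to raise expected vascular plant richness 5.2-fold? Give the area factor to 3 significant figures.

68.5

(A₂/A₁)^0.39 = 5.2, so A₂/A₁ = 5.2^(1/0.39) = 5.2^2.564
ln(A₂/A₁) = ln 5.2 / 0.39 = 1.6487 / 0.39 = 4.2273
A₂/A₁ = e^4.2273 ≈ 68.53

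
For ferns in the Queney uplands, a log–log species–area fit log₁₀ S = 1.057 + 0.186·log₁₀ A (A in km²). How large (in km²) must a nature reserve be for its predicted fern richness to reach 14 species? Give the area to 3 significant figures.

3.01 km²

14 = 11.4 × A^0.186  ⇒  A^0.186 = 14/11.4 = 1.228
ln A = ln(1.228) / 0.186 = 0.2052 / 0.186 = 1.1034
A = e^1.1034 ≈ 3.014 km²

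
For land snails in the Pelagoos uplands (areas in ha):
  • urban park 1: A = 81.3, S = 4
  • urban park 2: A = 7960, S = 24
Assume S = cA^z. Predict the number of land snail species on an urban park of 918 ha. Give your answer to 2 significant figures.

z = ln(24/4) / ln(7960/81.3) = 1.7918 / 4.5840 = 0.3909
c = 4 / 81.3^0.3909 = 4 / 5.58 = 0.7169
S₃ = 0.7169 × 918^0.3909 = 0.7169 × 14.39 ≈ 10.32

10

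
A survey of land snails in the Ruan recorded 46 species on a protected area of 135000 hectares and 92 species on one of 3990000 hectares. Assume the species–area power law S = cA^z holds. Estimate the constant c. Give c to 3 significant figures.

4.10

z = ln(S₂/S₁) / ln(A₂/A₁) = ln(92/46) / ln(3990000/135000) = 0.6931 / 3.3863 = 0.2047
c = S₁ / A₁^z = 46 / 135000^0.2047 = 46 / 11.22 = 4.098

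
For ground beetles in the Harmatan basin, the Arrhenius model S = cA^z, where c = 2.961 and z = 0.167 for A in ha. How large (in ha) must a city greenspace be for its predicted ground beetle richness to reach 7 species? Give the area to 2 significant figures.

170 ha

7 = 2.961 × A^0.167  ⇒  A^0.167 = 7/2.961 = 2.364
ln A = ln(2.364) / 0.167 = 0.8604 / 0.167 = 5.1520
A = e^5.1520 ≈ 172.8 ha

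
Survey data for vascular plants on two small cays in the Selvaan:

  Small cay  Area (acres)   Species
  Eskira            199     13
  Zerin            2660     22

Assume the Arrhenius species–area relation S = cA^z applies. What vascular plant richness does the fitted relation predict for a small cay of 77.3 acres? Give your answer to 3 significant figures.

10.7

z = ln(22/13) / ln(2660/199) = 0.5261 / 2.5928 = 0.2029
c = 13 / 199^0.2029 = 13 / 2.927 = 4.441
S₃ = 4.441 × 77.3^0.2029 = 4.441 × 2.416 ≈ 10.73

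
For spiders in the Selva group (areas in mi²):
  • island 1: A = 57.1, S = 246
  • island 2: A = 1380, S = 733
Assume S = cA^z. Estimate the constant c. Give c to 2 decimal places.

z = ln(S₂/S₁) / ln(A₂/A₁) = ln(733/246) / ln(1380/57.1) = 1.0918 / 3.1850 = 0.3428
c = S₁ / A₁^z = 246 / 57.1^0.3428 = 246 / 4.001 = 61.48

61.48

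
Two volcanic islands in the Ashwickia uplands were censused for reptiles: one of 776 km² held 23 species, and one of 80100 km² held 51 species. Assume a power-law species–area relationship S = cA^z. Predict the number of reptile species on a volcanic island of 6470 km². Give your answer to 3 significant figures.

z = ln(51/23) / ln(80100/776) = 0.7963 / 4.6369 = 0.1717
c = 23 / 776^0.1717 = 23 / 3.135 = 7.335
S₃ = 7.335 × 6470^0.1717 = 7.335 × 4.513 ≈ 33.11

33.1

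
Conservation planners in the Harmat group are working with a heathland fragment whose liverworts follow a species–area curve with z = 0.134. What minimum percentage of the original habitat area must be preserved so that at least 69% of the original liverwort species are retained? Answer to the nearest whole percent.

6%

Need (A_new/A_old)^0.134 = 0.69, so A_new/A_old = 0.69^(1/0.134) = 0.69^7.463
ln(A_new/A_old) = ln 0.69 / 0.134 = -0.3711 / 0.134 = -2.7691
A_new/A_old = e^-2.7691 ≈ 0.06272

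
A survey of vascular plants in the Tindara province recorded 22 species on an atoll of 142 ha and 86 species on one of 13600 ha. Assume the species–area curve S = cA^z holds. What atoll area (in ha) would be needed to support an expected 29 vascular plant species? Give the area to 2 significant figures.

360 ha

z = ln(86/22) / ln(13600/142) = 1.3633 / 4.5620 = 0.2988
c = 22 / 142^0.2988 = 22 / 4.397 = 5.003
A = (29/5.003)^(1/0.2988) ⇒ ln A = ln(5.796)/0.2988 = 5.8802
A = e^5.8802 ≈ 357.9 ha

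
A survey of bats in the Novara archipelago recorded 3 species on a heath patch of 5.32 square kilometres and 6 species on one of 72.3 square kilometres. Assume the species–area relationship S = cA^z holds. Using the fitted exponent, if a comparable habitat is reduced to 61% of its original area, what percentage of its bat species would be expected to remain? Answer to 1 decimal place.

z = ln(6/3) / ln(72.3/5.32) = 0.6931 / 2.6094 = 0.2656
S_new/S_old = (A_new/A_old)^z = 0.61^0.2656 = exp(0.2656 × -0.4943) = 0.877

87.7%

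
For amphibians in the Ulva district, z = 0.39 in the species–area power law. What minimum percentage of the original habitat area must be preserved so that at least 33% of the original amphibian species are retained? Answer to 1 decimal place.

5.8%

Need (A_new/A_old)^0.39 = 0.33, so A_new/A_old = 0.33^(1/0.39) = 0.33^2.564
ln(A_new/A_old) = ln 0.33 / 0.39 = -1.1087 / 0.39 = -2.8427
A_new/A_old = e^-2.8427 ≈ 0.05827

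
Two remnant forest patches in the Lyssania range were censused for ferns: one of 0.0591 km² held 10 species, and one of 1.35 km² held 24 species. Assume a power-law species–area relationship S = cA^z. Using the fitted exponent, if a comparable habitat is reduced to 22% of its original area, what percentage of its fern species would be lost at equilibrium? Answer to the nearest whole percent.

z = ln(24/10) / ln(1.35/0.0591) = 0.8755 / 3.1286 = 0.2798
S_new/S_old = (A_new/A_old)^z = 0.22^0.2798 = exp(0.2798 × -1.5141) = 0.6546
Fraction lost = 1 − 0.6546 = 0.3454

35%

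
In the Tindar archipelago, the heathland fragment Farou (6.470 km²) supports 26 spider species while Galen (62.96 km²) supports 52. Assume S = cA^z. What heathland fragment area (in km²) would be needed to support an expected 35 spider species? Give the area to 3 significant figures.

17.2 km²

z = ln(52/26) / ln(62.96/6.47) = 0.6931 / 2.2753 = 0.3046
c = 26 / 6.47^0.3046 = 26 / 1.766 = 14.72
A = (35/14.72)^(1/0.3046) ⇒ ln A = ln(2.378)/0.3046 = 2.8429
A = e^2.8429 ≈ 17.17 km²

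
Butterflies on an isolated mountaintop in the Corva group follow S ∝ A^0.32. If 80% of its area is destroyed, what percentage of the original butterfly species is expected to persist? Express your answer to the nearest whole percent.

60%

S_new/S_old = (A_new/A_old)^z = 0.2^0.32
= exp(0.32 × ln 0.2) = exp(0.32 × -1.6094) = exp(-0.5150) ≈ 0.5975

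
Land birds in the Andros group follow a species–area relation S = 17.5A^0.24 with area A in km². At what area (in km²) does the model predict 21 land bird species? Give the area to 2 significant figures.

2.1 km²

21 = 17.5 × A^0.24  ⇒  A^0.24 = 21/17.5 = 1.2
ln A = ln(1.2) / 0.24 = 0.1823 / 0.24 = 0.7597
A = e^0.7597 ≈ 2.138 km²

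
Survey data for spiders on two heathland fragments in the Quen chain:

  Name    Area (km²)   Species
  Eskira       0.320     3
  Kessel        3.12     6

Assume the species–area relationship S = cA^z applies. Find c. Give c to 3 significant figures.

z = ln(S₂/S₁) / ln(A₂/A₁) = ln(6/3) / ln(3.12/0.32) = 0.6931 / 2.2773 = 0.3044
c = S₁ / A₁^z = 3 / 0.32^0.3044 = 3 / 0.7069 = 4.244

4.24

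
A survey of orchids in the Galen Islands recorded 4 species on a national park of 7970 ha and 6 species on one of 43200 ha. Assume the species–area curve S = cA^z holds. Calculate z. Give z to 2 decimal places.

Taking logs: ln S = ln c + z ln A, so z = (ln S₂ − ln S₁)/(ln A₂ − ln A₁).
z = ln(6/4) / ln(43200/7970) = ln(1.5) / ln(5.42) = 0.4055 / 1.6902 = 0.2399

0.24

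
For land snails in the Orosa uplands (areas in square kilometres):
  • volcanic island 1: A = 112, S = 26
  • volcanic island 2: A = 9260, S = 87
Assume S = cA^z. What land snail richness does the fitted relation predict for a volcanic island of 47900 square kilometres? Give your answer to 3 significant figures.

z = ln(87/26) / ln(9260/112) = 1.2078 / 4.4150 = 0.2736
c = 26 / 112^0.2736 = 26 / 3.636 = 7.151
S₃ = 7.151 × 47900^0.2736 = 7.151 × 19.07 ≈ 136.4

136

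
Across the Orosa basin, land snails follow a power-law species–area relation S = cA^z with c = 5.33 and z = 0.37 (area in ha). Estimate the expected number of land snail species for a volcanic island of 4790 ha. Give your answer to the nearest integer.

S = 5.33 × 4790^0.37 = 5.33 × 23 ≈ 122.6

123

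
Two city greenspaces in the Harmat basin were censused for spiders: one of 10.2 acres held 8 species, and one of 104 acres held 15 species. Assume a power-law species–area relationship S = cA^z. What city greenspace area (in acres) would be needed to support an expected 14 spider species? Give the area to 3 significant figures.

z = ln(15/8) / ln(104/10.2) = 0.6286 / 2.3220 = 0.2707
c = 8 / 10.2^0.2707 = 8 / 1.875 = 4.266
A = (14/4.266)^(1/0.2707) ⇒ ln A = ln(3.282)/0.2707 = 4.3895
A = e^4.3895 ≈ 80.6 acres

80.6 acres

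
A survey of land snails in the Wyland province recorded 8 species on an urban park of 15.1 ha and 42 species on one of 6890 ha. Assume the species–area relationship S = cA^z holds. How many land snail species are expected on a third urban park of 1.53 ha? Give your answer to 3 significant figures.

z = ln(42/8) / ln(6890/15.1) = 1.6582 / 6.1231 = 0.2708
c = 8 / 15.1^0.2708 = 8 / 2.086 = 3.835
S₃ = 3.835 × 1.53^0.2708 = 3.835 × 1.122 ≈ 4.304

4.30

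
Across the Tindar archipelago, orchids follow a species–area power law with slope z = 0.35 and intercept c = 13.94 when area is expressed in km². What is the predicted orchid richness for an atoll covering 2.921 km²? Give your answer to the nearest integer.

S = 13.94 × 2.921^0.35
ln S = ln 13.94 + 0.35 × ln 2.921 = 2.6348 + 0.35 × 1.0719 = 3.0099
S = e^3.0099 ≈ 20.29

20 species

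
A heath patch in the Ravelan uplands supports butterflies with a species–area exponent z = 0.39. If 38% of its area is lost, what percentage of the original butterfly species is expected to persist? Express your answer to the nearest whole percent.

S_new/S_old = (A_new/A_old)^z = 0.62^0.39
= exp(0.39 × ln 0.62) = exp(0.39 × -0.4780) = exp(-0.1864) ≈ 0.8299

83%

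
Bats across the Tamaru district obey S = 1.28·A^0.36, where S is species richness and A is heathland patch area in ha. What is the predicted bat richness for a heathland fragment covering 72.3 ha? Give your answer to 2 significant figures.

S = 1.28 × 72.3^0.36
ln S = ln 1.28 + 0.36 × ln 72.3 = 0.2469 + 0.36 × 4.2808 = 1.7880
S = e^1.7880 ≈ 5.977

6.0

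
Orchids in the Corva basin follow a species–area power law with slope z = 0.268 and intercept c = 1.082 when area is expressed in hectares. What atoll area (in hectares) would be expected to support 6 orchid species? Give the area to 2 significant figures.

6 = 1.082 × A^0.268  ⇒  A^0.268 = 6/1.082 = 5.545
ln A = ln(5.545) / 0.268 = 1.7129 / 0.268 = 6.3916
A = e^6.3916 ≈ 596.8 hectares

600 hectares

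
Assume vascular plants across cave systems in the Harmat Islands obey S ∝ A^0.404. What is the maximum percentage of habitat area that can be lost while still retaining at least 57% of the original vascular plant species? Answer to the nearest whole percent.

Need (A_new/A_old)^0.404 = 0.57, so A_new/A_old = 0.57^(1/0.404) = 0.57^2.475
ln(A_new/A_old) = ln 0.57 / 0.404 = -0.5621 / 0.404 = -1.3914
A_new/A_old = e^-1.3914 ≈ 0.2487
Fraction that can be lost = 1 − 0.2487 = 0.7513

75%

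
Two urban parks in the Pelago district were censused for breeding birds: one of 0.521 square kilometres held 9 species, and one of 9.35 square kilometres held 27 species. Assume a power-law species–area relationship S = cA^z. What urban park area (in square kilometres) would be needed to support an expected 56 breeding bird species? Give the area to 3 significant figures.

z = ln(27/9) / ln(9.35/0.521) = 1.0986 / 2.8874 = 0.3805
c = 9 / 0.521^0.3805 = 9 / 0.7803 = 11.53
A = (56/11.53)^(1/0.3805) ⇒ ln A = ln(4.855)/0.3805 = 4.1527
A = e^4.1527 ≈ 63.61 square kilometres

63.6 square kilometres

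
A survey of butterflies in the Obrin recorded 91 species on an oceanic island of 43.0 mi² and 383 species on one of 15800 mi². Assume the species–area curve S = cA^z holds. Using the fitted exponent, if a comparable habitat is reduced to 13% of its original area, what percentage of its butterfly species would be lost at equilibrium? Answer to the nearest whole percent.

39%

z = ln(383/91) / ln(15800/43) = 1.4372 / 5.9066 = 0.2433
S_new/S_old = (A_new/A_old)^z = 0.13^0.2433 = exp(0.2433 × -2.0402) = 0.6087
Fraction lost = 1 − 0.6087 = 0.3913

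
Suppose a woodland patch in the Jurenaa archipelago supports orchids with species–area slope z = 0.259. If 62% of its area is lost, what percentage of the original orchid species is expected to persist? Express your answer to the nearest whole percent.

78%

S_new/S_old = (A_new/A_old)^z = 0.38^0.259
= exp(0.259 × ln 0.38) = exp(0.259 × -0.9676) = exp(-0.2506) ≈ 0.7783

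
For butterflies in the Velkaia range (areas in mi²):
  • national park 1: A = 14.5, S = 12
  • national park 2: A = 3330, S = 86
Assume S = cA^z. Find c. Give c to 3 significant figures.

z = ln(S₂/S₁) / ln(A₂/A₁) = ln(86/12) / ln(3330/14.5) = 1.9694 / 5.4366 = 0.3623
c = S₁ / A₁^z = 12 / 14.5^0.3623 = 12 / 2.635 = 4.555

4.55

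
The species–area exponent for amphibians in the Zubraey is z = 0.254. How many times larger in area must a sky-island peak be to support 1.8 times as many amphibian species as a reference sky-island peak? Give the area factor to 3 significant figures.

10.1

(A₂/A₁)^0.254 = 1.8, so A₂/A₁ = 1.8^(1/0.254) = 1.8^3.937
ln(A₂/A₁) = ln 1.8 / 0.254 = 0.5878 / 0.254 = 2.3141
A₂/A₁ = e^2.3141 ≈ 10.12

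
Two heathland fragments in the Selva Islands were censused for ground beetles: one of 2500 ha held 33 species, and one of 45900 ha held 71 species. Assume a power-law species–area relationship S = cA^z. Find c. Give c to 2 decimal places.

z = ln(S₂/S₁) / ln(A₂/A₁) = ln(71/33) / ln(45900/2500) = 0.7662 / 2.9102 = 0.2633
c = S₁ / A₁^z = 33 / 2500^0.2633 = 33 / 7.845 = 4.207

4.21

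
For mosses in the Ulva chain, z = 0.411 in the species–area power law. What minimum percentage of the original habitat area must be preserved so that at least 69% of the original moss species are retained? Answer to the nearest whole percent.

41%

Need (A_new/A_old)^0.411 = 0.69, so A_new/A_old = 0.69^(1/0.411) = 0.69^2.433
ln(A_new/A_old) = ln 0.69 / 0.411 = -0.3711 / 0.411 = -0.9028
A_new/A_old = e^-0.9028 ≈ 0.4054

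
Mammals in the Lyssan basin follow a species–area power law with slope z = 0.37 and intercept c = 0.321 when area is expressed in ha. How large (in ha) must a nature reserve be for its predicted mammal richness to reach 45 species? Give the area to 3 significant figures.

634000 ha

45 = 0.321 × A^0.37  ⇒  A^0.37 = 45/0.321 = 140.2
ln A = ln(140.2) / 0.37 = 4.9430 / 0.37 = 13.3594
A = e^13.3594 ≈ 633741 ha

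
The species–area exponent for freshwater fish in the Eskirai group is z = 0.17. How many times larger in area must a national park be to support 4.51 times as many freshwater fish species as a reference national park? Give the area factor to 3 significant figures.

7050

(A₂/A₁)^0.17 = 4.51, so A₂/A₁ = 4.51^(1/0.17) = 4.51^5.882
ln(A₂/A₁) = ln 4.51 / 0.17 = 1.5063 / 0.17 = 8.8606
A₂/A₁ = e^8.8606 ≈ 7049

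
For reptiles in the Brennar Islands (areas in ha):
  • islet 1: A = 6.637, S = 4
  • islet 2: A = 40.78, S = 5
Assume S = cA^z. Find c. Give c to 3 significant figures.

z = ln(S₂/S₁) / ln(A₂/A₁) = ln(5/4) / ln(40.78/6.637) = 0.2231 / 1.8155 = 0.1229
c = S₁ / A₁^z = 4 / 6.637^0.1229 = 4 / 1.262 = 3.17

3.17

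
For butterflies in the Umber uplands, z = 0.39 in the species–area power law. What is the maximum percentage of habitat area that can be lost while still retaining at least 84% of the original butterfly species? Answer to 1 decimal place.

Need (A_new/A_old)^0.39 = 0.84, so A_new/A_old = 0.84^(1/0.39) = 0.84^2.564
ln(A_new/A_old) = ln 0.84 / 0.39 = -0.1744 / 0.39 = -0.4471
A_new/A_old = e^-0.4471 ≈ 0.6395
Fraction that can be lost = 1 − 0.6395 = 0.3605

36.0%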